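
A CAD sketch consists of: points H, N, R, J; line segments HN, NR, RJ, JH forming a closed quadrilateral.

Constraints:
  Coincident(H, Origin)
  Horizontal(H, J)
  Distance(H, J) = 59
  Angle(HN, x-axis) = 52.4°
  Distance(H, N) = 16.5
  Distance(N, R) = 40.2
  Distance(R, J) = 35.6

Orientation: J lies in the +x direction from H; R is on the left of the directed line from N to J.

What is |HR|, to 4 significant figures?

55.76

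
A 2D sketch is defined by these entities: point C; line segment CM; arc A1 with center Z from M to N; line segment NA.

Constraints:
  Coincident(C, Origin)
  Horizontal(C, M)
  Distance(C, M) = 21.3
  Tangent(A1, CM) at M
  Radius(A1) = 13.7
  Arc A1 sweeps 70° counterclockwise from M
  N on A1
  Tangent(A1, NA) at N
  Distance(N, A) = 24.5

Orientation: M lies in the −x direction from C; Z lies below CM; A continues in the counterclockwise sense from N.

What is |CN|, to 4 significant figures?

35.34

The tangent condition forces ZM to be normal to CM, so Z = M + (0, -13.7) = (-21.30, -13.70). On A1, M sits at bearing 90° from Z; a 70° counterclockwise sweep puts N at bearing 160°, so N = Z + 13.7·(cos 160°, sin 160°) = (-34.17, -9.014). Then |CN| = |N − C| = 35.34.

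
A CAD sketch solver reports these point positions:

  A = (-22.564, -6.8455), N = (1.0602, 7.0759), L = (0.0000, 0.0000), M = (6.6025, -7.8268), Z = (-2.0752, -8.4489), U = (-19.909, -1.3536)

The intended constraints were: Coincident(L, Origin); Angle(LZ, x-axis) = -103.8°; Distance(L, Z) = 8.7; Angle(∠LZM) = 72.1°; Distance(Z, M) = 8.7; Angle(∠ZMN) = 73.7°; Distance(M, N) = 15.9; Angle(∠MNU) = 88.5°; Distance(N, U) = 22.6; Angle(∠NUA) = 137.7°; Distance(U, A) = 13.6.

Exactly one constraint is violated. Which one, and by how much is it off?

Distance(U, A) = 13.6 — off by 7.50.

L = (0.00, 0.00) ✓; LZ at -103.8° ✓; |LZ| = 8.700 ✓; ∠LZM = 72.10° ✓; |ZM| = 8.700 ✓; ∠ZMN = 73.70° ✓; |MN| = 15.90 ✓; ∠MNU = 88.50° ✓; |NU| = 22.60 ✓; ∠NUA = 137.7° ✓; |UA| = 6.100 ✗.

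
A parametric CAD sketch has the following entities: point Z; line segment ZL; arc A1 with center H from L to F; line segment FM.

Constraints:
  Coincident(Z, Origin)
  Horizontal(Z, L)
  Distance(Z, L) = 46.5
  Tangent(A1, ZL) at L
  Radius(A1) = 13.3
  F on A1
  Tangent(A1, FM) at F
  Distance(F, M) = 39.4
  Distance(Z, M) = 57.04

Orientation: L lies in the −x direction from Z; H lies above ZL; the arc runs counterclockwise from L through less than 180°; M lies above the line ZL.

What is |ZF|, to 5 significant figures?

35.200

Z is at the origin; Z and L share the same y with |ZL| = 46.5 and L on the −x side, so L = (-46.500, 0.0000). Tangency of A1 to ZL means the radius HL is perpendicular to ZL, so H = L + (0, 13.3) = (-46.500, 13.300). Since HF ⟂ FM (tangency), |HM| = √(13.3² + 39.4²) = 41.584 regardless of where F sits on A1. So M lies on both circle(Z, 57.04) and circle(H, 41.584); the above-ZL intersection is M = (-27.203, 50.136). F is the foot of the tangent from M: F = (-33.364, 11.220).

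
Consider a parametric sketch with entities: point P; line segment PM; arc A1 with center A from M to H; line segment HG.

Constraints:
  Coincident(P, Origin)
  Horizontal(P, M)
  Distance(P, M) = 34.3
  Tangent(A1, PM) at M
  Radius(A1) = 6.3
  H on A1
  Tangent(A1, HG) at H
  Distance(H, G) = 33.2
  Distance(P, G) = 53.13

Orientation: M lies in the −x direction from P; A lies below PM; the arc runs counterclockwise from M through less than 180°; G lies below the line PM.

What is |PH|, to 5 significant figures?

41.173

Checks: P.y = 0.00, M.y = 0.00 ✓; |AH| = 6.300 ✓; ∠(AH, HG) = 90.00° ✓; |HG| = 33.20 ✓; |PG| = 53.13 ✓.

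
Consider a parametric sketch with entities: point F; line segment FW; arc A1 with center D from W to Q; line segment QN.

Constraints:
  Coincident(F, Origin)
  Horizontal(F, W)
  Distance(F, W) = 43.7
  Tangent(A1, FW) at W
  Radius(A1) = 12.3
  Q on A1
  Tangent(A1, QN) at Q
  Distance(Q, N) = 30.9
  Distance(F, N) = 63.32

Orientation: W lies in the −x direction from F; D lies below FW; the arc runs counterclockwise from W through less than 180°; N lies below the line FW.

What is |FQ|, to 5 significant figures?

57.653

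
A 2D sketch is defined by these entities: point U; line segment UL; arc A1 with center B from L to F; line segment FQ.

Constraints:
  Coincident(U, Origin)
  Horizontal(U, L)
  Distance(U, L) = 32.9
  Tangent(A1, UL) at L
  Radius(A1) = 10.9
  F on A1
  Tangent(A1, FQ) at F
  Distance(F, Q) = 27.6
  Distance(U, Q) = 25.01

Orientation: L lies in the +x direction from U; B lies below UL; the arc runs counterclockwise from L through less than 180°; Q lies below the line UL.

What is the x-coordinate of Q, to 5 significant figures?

6.3661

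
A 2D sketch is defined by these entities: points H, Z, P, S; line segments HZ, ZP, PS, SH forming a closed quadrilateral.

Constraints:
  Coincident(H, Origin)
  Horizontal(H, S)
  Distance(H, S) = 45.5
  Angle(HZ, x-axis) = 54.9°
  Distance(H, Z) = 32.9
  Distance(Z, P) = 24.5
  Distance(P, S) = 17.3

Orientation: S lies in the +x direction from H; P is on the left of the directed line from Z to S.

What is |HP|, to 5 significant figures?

44.491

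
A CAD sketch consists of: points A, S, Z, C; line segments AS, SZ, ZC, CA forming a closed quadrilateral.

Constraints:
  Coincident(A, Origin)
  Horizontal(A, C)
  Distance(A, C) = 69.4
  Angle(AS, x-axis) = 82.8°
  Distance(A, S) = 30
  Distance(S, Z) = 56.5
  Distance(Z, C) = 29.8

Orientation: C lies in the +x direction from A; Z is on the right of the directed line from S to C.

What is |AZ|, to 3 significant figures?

43.7

Checks: |SZ| = 56.50 ✓; |ZC| = 29.80 ✓.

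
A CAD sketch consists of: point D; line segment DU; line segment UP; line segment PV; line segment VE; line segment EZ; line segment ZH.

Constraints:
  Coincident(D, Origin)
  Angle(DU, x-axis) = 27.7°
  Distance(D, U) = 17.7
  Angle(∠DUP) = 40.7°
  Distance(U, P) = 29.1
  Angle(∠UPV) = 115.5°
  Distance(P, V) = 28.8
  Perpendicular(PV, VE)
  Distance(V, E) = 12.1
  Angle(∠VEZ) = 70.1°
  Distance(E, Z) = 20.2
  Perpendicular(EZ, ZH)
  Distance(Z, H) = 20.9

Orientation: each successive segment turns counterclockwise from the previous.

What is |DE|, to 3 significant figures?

26.1

D is at the origin; DU runs at 27.7° with length 17.7, so U = (15.7, 8.23). ∠DUP = 40.7° gives UP at 167° from the x-axis; with |UP| = 29.1, P = (-12.7, 14.8). ∠UPV = 115.5° gives PV at -128° from the x-axis; with |PV| = 28.8, V = (-30.6, -7.77). PV is perpendicular to VE, so VE runs at -38.5°; with |VE| = 12.1, E = (-21.1, -15.3). Then |DE| = |E − D| = 26.1.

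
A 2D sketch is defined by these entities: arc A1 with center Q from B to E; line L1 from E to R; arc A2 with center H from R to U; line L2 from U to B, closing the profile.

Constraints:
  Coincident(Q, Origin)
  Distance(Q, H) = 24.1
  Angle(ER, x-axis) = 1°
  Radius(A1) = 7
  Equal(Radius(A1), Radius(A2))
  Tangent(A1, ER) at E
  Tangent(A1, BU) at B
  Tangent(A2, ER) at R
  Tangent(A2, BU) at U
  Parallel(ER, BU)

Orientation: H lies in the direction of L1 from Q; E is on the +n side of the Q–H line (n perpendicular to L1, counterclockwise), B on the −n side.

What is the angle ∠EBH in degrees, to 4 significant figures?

73.80°

Q is at the origin and H lies 24.1 along u from Q, so H = 24.1·u = (24.10, 0.4206). Tangency of A1 to both parallel lines with radius 7.0 puts E and B at Q ± 7.0·n: E = (-0.1222, 6.999), B = (0.1222, -6.999). Then cos ∠EBH = BE·BH / (|BE||BH|), giving 73.80°.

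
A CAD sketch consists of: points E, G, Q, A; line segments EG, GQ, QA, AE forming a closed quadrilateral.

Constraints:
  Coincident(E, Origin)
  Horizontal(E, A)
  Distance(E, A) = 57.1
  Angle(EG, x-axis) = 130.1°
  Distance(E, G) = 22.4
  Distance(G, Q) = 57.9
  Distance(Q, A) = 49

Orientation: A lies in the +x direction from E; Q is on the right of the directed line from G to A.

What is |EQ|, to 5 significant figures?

35.653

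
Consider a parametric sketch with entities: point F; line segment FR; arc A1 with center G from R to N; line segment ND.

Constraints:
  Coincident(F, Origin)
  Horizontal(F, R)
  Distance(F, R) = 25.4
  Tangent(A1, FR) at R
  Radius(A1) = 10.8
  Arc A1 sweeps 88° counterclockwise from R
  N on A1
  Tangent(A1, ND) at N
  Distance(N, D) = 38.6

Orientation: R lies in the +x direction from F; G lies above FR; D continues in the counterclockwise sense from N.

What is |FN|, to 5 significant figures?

37.664

F is at the origin; FR is horizontal with |FR| = 25.4 and R on the +x side, so R = (25.400, 0.0000). Tangency of A1 to FR means the radius GR is perpendicular to FR, so G = R + (0, 10.8) = (25.400, 10.800). On A1, R sits at bearing -90° from G; an 88° counterclockwise sweep puts N at bearing -2°, so N = G + 10.8·(cos -2°, sin -2°) = (36.193, 10.423). Then |FN| = |N − F| = 37.664.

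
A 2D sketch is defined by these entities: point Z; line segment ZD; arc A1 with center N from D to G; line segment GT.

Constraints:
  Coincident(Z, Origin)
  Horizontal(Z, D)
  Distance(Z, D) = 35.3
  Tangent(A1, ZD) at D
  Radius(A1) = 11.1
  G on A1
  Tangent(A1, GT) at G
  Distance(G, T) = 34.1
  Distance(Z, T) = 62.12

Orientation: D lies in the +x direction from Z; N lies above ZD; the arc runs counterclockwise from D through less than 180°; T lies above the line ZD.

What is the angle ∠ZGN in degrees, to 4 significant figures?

6.878°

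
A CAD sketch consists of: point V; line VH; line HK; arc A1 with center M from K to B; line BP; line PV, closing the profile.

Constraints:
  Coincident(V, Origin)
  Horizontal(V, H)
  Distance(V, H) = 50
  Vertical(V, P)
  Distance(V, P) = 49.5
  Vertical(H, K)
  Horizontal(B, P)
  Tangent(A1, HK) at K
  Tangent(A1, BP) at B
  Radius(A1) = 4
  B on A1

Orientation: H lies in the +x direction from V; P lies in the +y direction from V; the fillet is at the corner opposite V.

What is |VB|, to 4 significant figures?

67.57

V is at the origin; VH is horizontal with |VH| = 50.0 and H on the +x side, so H = (50.00, 0.000). V and P share the same x with |VP| = 49.5 and P on the +y side, so P = (0.000, 49.50). The virtual corner opposite V is at (50.00, 49.50). The tangent condition forces MK to be normal to HK and since A1 is tangent to BP there, MB ⟂ BP, with radius 4.0, so the center M sits 4.0 in from both sides at M = (46.00, 45.50). That places the tangent points at K = (50.00, 45.50) on HK and B = (46.00, 49.50) on BP. Then |VB| = |B − V| = 67.57.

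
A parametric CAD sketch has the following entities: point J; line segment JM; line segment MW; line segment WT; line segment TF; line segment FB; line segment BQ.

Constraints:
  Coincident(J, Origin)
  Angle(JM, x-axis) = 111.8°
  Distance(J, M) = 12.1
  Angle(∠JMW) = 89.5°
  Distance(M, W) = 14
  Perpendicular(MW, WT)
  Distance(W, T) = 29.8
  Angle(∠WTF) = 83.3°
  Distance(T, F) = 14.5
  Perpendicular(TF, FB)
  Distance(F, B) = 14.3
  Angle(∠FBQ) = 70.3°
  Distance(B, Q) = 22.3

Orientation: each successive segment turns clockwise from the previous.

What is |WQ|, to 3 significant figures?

24.9

J is at the origin; JM runs at 111.8° with length 12.1, so M = (-4.49, 11.2). ∠JMW = 89.5° gives MW at 21.3° from the x-axis; with |MW| = 14.0, W = (8.55, 16.3). The perpendicularity gives WT at right angles to MW, so WT runs at -68.7°; with |WT| = 29.8, T = (19.4, -11.4). ∠WTF = 83.3° gives TF at -165° from the x-axis; with |TF| = 14.5, F = (5.34, -15.1). The perpendicularity gives FB at right angles to TF, so FB runs at 105°; with |FB| = 14.3, B = (1.74, -1.26). ∠FBQ = 70.3° gives BQ at -5.10° from the x-axis; with |BQ| = 22.3, Q = (24.0, -3.24). Then |WQ| = |Q − W| = 24.9.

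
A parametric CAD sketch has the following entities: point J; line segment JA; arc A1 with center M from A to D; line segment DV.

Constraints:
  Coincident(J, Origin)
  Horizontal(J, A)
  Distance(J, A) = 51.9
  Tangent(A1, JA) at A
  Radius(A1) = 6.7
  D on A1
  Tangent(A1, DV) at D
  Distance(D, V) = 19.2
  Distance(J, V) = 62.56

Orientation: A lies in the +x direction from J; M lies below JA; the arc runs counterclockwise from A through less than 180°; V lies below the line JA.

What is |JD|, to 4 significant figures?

47.41

Checks: |JA| = 51.90 ✓; |MD| = 6.700 ✓; ∠(MD, DV) = 90.00° ✓; |DV| = 19.20 ✓; |JV| = 62.56 ✓.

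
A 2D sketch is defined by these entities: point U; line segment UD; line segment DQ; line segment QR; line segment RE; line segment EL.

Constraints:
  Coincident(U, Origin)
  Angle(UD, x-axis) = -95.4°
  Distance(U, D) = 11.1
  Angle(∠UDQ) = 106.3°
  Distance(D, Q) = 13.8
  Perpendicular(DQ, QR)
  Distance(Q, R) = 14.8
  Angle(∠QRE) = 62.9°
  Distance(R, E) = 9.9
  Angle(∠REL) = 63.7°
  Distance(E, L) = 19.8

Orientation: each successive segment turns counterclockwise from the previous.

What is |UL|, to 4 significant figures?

26.91

U is at the origin; UD runs at -95.4° with length 11.1, so D = (-1.045, -11.05). ∠UDQ = 106.3° gives DQ at -21.70° from the x-axis; with |DQ| = 13.8, Q = (11.78, -16.15). The perpendicularity gives QR at right angles to DQ, so QR runs at 68.30°; with |QR| = 14.8, R = (17.25, -2.402). ∠QRE = 62.9° gives RE at -174.6° from the x-axis; with |RE| = 9.9, E = (7.394, -3.334). ∠REL = 63.7° gives EL at -58.30° from the x-axis; with |EL| = 19.8, L = (17.80, -20.18). Then |UL| = |L − U| = 26.91.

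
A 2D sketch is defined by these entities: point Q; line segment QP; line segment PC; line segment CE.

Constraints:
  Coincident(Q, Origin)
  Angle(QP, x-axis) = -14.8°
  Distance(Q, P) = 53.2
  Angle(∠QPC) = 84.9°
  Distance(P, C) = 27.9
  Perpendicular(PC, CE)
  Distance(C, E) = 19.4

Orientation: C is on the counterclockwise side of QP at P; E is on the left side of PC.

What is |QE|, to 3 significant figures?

40.8

Q is at the origin; QP runs at -14.8° with length 53.2, so P = 53.2·(cos -14.8°, sin -14.8°) = (51.4, -13.6). ∠QPC = 84.9°, so PC runs at -14.8° + (180° − 84.9°) = 80.3° from the x-axis; with |PC| = 27.9, C = P + 27.9·(cos 80.3°, sin 80.3°) = (56.1, 13.9). PC ⟂ CE; with |CE| = 19.4 on the left of PC, E = C + 19.4·(-0.986, 0.168) = (37.0, 17.2). Then |QE| = |E − Q| = 40.8.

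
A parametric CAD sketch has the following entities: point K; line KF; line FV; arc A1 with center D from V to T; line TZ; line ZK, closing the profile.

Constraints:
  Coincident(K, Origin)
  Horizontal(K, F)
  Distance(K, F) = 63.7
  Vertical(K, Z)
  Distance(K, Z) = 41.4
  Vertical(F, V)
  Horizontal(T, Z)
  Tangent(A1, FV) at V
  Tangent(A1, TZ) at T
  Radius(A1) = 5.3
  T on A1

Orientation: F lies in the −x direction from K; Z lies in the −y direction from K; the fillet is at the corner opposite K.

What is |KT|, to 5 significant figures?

71.586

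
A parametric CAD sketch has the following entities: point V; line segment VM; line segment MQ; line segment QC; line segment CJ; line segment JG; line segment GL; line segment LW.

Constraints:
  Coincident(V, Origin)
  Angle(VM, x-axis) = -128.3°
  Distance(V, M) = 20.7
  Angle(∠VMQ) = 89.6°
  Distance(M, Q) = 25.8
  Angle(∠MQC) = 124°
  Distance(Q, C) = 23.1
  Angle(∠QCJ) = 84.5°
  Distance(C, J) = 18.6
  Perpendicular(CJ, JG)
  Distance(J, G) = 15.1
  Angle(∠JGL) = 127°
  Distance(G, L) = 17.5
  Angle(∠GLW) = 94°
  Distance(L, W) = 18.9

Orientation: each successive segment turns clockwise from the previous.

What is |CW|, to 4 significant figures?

13.77

∠JGL = 127.0° gives GL at -153.2° from the x-axis; with |GL| = 17.5, L = (-31.06, -3.137). ∠GLW = 94.0° gives LW at 120.8° from the x-axis; with |LW| = 18.9, W = (-40.74, 13.10). Then |CW| = |W − C| = 13.77.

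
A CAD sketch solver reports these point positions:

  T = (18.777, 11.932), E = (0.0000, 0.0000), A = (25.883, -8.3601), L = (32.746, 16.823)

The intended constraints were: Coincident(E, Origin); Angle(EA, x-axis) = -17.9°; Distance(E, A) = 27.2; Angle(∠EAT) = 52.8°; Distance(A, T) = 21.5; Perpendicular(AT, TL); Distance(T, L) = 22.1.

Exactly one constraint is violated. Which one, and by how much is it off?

Distance(T, L) = 22.1 — off by 7.30.

E = (0.00, 0.00) ✓; EA at -17.90° ✓; |EA| = 27.20 ✓; ∠EAT = 52.80° ✓; |AT| = 21.50 ✓; ∠(AT, TL) = 90.00° ✓; |TL| = 14.80 ✗.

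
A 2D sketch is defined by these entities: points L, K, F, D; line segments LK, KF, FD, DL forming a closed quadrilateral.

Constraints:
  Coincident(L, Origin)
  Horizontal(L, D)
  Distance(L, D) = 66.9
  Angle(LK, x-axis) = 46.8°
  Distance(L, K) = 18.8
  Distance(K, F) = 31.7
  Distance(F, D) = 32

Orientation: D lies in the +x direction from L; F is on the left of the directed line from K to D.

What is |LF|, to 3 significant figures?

48.7

Checks: |KF| = 31.70 ✓; |FD| = 32.00 ✓.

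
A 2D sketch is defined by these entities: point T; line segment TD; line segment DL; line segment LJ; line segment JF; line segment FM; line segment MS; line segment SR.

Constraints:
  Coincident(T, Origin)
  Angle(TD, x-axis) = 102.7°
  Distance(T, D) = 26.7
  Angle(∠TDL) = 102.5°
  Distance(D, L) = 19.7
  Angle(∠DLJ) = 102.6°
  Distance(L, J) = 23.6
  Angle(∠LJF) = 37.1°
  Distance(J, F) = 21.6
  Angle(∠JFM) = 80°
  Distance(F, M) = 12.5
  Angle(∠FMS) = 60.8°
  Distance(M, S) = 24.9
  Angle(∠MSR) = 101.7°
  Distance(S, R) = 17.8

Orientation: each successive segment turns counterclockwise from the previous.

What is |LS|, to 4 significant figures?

25.72

T is at the origin; TD runs at 102.7° with length 26.7, so D = (-5.870, 26.05). ∠TDL = 102.5° gives DL at -179.8° from the x-axis; with |DL| = 19.7, L = (-25.57, 25.98). ∠DLJ = 102.6° gives LJ at -102.4° from the x-axis; with |LJ| = 23.6, J = (-30.64, 2.929). ∠LJF = 37.1° gives JF at 40.50° from the x-axis; with |JF| = 21.6, F = (-14.21, 16.96). ∠JFM = 80.0° gives FM at 140.5° from the x-axis; with |FM| = 12.5, M = (-23.86, 24.91). ∠FMS = 60.8° gives MS at -100.3° from the x-axis; with |MS| = 24.9, S = (-28.31, 0.4089). Then |LS| = |S − L| = 25.72.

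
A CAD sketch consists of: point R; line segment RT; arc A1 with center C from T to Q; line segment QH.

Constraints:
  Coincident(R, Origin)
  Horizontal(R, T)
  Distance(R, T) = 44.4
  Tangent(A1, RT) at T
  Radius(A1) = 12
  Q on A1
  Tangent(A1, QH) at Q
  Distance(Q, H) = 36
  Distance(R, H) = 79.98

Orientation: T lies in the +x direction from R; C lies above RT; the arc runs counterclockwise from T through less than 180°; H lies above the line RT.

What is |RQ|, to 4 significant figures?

56.14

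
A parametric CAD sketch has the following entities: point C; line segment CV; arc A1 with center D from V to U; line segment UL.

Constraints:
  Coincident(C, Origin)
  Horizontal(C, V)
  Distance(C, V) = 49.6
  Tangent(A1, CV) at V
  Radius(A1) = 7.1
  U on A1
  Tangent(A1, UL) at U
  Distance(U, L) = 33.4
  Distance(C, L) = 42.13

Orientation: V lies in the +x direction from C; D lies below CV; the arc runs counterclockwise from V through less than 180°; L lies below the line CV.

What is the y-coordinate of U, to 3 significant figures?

-3.56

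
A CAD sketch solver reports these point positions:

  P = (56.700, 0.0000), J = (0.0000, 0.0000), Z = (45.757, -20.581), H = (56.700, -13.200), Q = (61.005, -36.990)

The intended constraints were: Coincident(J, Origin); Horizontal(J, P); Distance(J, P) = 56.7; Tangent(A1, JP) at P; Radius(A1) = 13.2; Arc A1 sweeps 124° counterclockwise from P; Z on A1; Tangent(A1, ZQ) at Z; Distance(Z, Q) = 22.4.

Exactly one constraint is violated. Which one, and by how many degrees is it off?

Tangent(A1, ZQ) at Z — off by 8.90°.

J = (0.00, 0.00) ✓; J.y = 0.00, P.y = 0.00 ✓; |JP| = 56.70 ✓; ∠(HP, PJ) = 90.00° ✓; |HP| = 13.20 ✓; bearing(H→Z) − bearing(H→P) = 124.0° ✓; |HZ| = 13.20 ✓; ∠(HZ, ZQ) = 81.10° ✗; |ZQ| = 22.40 ✓.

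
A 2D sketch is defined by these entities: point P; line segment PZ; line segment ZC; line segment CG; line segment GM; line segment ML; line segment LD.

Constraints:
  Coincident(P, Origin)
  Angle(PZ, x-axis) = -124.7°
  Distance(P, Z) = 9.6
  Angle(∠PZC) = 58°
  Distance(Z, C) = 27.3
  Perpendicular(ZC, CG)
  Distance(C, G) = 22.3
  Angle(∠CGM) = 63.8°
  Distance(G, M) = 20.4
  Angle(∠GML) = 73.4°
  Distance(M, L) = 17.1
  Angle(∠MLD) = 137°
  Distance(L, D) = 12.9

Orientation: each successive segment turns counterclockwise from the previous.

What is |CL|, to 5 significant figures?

6.7272

P is at the origin; PZ runs at -124.7° with length 9.6, so Z = (-5.4651, -7.8926). ∠PZC = 58.0° gives ZC at -2.7000° from the x-axis; with |ZC| = 27.3, C = (21.805, -9.1786). ZC is perpendicular to CG, so CG runs at 87.300°; with |CG| = 22.3, G = (22.855, 13.097). ∠CGM = 63.8° gives GM at -156.50° from the x-axis; with |GM| = 20.4, M = (4.1471, 4.9622). ∠GML = 73.4° gives ML at -49.900° from the x-axis; with |ML| = 17.1, L = (15.162, -8.1180). Then |CL| = |L − C| = 6.7272.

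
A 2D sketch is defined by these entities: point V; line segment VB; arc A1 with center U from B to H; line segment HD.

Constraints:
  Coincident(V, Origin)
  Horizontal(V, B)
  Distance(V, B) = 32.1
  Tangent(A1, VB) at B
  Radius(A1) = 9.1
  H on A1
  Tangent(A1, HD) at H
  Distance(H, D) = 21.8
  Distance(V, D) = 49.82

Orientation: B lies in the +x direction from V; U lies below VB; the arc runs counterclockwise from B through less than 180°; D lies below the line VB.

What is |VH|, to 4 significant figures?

28.91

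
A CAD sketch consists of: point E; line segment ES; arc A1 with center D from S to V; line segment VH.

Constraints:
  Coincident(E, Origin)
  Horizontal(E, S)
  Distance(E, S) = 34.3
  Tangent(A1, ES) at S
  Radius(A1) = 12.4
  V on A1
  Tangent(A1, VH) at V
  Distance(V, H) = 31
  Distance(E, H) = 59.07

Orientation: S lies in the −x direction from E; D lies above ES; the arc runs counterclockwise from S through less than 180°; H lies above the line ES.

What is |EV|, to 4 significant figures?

29.48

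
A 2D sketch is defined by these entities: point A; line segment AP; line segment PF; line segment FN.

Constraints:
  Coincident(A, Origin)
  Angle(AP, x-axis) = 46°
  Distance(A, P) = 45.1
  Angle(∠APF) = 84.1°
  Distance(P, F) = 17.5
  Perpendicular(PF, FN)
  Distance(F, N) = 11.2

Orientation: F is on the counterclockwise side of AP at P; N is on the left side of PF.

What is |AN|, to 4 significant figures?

36.04

A is at the origin; AP runs at 46.0° with length 45.1, so P = 45.1·(cos 46.0°, sin 46.0°) = (31.33, 32.44). ∠APF = 84.1°, so PF runs at 46.0° + (180° − 84.1°) = 141.9° from the x-axis; with |PF| = 17.5, F = P + 17.5·(cos 141.9°, sin 141.9°) = (17.56, 43.24). PF ⟂ FN; with |FN| = 11.2 on the left of PF, N = F + 11.2·(-0.6170, -0.7869) = (10.65, 34.43). Then |AN| = |N − A| = 36.04.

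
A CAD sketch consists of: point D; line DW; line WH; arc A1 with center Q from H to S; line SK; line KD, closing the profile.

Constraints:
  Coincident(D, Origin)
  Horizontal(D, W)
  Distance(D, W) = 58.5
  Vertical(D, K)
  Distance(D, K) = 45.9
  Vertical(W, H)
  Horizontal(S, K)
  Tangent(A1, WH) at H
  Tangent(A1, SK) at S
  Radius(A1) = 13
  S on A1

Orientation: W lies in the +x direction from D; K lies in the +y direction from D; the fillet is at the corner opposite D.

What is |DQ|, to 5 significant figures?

56.149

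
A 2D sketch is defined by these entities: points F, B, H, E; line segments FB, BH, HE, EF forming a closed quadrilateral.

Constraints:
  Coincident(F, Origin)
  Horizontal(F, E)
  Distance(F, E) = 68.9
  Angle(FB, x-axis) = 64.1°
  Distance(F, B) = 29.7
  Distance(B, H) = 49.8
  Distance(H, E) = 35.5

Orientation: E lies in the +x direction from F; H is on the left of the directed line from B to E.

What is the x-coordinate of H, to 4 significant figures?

62.11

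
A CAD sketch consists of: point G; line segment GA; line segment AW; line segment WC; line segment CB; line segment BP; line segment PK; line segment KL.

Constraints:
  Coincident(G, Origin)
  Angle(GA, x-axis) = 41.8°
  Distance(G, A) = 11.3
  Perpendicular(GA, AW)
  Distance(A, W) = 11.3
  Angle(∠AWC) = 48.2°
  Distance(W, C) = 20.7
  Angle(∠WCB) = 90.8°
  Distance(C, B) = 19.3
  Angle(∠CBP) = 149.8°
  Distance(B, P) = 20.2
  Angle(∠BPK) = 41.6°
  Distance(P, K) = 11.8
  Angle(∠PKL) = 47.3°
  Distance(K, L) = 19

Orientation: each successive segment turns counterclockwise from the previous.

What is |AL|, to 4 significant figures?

31.77

G is at the origin; GA runs at 41.8° with length 11.3, so A = (8.424, 7.532). GA is perpendicular to AW, so AW runs at 131.8°; with |AW| = 11.3, W = (0.8921, 15.96). ∠AWC = 48.2° gives WC at -96.40° from the x-axis; with |WC| = 20.7, C = (-1.415, -4.615). ∠WCB = 90.8° gives CB at -7.200° from the x-axis; with |CB| = 19.3, B = (17.73, -7.034). ∠CBP = 149.8° gives BP at 23.00° from the x-axis; with |BP| = 20.2, P = (36.33, 0.8585). ∠BPK = 41.6° gives PK at 161.4° from the x-axis; with |PK| = 11.8, K = (25.14, 4.622). ∠PKL = 47.3° gives KL at -65.90° from the x-axis; with |KL| = 19.0, L = (32.90, -12.72). Then |AL| = |L − A| = 31.77.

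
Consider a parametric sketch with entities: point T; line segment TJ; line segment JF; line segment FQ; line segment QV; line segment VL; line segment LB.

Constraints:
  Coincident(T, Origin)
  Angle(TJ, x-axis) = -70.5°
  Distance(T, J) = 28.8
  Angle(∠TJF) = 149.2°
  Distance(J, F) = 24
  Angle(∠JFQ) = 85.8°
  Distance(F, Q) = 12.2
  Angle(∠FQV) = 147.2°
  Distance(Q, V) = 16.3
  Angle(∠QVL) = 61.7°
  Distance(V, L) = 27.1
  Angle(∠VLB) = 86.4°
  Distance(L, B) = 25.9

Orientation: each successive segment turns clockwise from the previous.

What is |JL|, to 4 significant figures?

2.052

T is at the origin; TJ runs at -70.5° with length 28.8, so J = (9.614, -27.15). ∠TJF = 149.2° gives JF at -101.3° from the x-axis; with |JF| = 24.0, F = (4.911, -50.68). ∠JFQ = 85.8° gives FQ at 164.5° from the x-axis; with |FQ| = 12.2, Q = (-6.845, -47.42). ∠FQV = 147.2° gives QV at 131.7° from the x-axis; with |QV| = 16.3, V = (-17.69, -35.25). ∠QVL = 61.7° gives VL at 13.40° from the x-axis; with |VL| = 27.1, L = (8.674, -28.97). Then |JL| = |L − J| = 2.052.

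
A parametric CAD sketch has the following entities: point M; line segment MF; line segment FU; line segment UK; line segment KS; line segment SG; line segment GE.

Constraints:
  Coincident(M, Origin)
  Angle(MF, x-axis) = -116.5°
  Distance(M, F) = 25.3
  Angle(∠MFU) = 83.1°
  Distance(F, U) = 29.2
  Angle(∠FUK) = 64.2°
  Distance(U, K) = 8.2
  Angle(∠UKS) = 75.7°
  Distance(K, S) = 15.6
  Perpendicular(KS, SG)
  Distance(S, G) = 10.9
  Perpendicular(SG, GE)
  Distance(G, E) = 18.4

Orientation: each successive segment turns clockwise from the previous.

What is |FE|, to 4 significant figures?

34.80

M is at the origin; MF runs at -116.5° with length 25.3, so F = (-11.29, -22.64). ∠MFU = 83.1° gives FU at 146.6° from the x-axis; with |FU| = 29.2, U = (-35.67, -6.568). ∠FUK = 64.2° gives UK at 30.80° from the x-axis; with |UK| = 8.2, K = (-28.62, -2.369). ∠UKS = 75.7° gives KS at -73.50° from the x-axis; with |KS| = 15.6, S = (-24.19, -17.33). The perpendicularity gives SG at right angles to KS, so SG runs at -163.5°; with |SG| = 10.9, G = (-34.64, -20.42). The perpendicularity gives GE at right angles to SG, so GE runs at 106.5°; with |GE| = 18.4, E = (-39.87, -2.780). Then |FE| = |E − F| = 34.80.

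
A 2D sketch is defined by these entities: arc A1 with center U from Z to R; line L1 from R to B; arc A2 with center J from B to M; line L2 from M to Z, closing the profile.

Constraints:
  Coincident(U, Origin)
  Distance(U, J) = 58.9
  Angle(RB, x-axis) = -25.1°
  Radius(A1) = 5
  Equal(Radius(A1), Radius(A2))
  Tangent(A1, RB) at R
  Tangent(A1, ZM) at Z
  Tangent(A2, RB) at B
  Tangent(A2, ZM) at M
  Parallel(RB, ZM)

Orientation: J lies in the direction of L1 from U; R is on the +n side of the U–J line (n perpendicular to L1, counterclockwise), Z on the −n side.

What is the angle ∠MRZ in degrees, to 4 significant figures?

80.36°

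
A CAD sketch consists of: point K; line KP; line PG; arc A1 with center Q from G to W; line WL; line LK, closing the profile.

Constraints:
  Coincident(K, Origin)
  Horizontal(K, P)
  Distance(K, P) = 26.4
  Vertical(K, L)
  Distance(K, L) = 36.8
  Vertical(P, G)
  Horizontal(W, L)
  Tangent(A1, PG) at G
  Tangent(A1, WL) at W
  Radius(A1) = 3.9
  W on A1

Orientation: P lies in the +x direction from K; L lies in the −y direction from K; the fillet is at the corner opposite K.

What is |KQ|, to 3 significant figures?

39.9

K is at the origin; KP is horizontal with |KP| = 26.4 and P on the +x side, so P = (26.4, 0.00). KL is vertical with |KL| = 36.8 and L on the −y side, so L = (0.00, -36.8). The virtual corner opposite K is at (26.4, -36.8). Since A1 is tangent to PG there, QG ⟂ PG and the tangent condition forces QW to be normal to WL, with radius 3.9, so the center Q sits 3.9 in from both sides at Q = (22.5, -32.9). Then |KQ| = |Q − K| = 39.9.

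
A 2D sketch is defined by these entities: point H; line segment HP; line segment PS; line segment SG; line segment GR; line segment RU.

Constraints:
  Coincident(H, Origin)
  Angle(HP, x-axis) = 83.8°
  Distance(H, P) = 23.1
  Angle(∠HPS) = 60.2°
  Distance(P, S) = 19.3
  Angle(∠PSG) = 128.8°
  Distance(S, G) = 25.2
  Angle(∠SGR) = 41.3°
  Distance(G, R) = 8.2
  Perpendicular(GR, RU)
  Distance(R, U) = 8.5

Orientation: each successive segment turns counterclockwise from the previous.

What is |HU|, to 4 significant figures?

19.81

H is at the origin; HP runs at 83.8° with length 23.1, so P = (2.495, 22.96). ∠HPS = 60.2° gives PS at -156.4° from the x-axis; with |PS| = 19.3, S = (-15.19, 15.24). ∠PSG = 128.8° gives SG at -105.2° from the x-axis; with |SG| = 25.2, G = (-21.80, -9.080). ∠SGR = 41.3° gives GR at 33.50° from the x-axis; with |GR| = 8.2, R = (-14.96, -4.554). The perpendicularity gives RU at right angles to GR, so RU runs at 123.5°; with |RU| = 8.5, U = (-19.65, 2.534). Then |HU| = |U − H| = 19.81.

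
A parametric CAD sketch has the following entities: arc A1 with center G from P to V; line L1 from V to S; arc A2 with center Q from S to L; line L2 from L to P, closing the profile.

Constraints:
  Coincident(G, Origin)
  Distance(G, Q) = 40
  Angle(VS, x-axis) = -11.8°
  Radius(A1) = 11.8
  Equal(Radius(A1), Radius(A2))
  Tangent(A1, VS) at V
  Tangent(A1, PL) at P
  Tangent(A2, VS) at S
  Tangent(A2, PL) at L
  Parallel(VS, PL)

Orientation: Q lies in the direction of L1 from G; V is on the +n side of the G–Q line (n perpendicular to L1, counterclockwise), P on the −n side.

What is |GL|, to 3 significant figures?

41.7

The slot axis is L1's direction at -11.8°, so u = (cos -11.8°, sin -11.8°) = (0.979, -0.204) and n = (−sin -11.8°, cos -11.8°) = (0.204, 0.979). G is at the origin and Q lies 40.0 along u from G, so Q = 40.0·u = (39.2, -8.18). Tangency of A1 to both parallel lines with radius 11.8 puts V and P at G ± 11.8·n: V = (2.41, 11.6), P = (-2.41, -11.6). Equal radii place S and L the same way about Q: S = Q + 11.8·n = (41.6, 3.37), L = Q − 11.8·n = (36.7, -19.7). Then |GL| = |L − G| = 41.7.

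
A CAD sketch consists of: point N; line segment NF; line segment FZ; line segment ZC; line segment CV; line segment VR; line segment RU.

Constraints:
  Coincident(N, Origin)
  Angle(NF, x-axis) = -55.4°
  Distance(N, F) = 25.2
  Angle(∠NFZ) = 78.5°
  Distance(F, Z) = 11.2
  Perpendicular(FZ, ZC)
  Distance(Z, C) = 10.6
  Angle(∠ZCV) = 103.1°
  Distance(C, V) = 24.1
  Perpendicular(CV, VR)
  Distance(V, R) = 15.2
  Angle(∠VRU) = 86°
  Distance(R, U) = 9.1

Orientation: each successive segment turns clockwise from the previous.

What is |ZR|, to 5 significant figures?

26.947

∠ZCV = 103.1° gives CV at 36.200° from the x-axis; with |CV| = 24.1, V = (19.297, -1.1535). The perpendicularity gives VR at right angles to CV, so VR runs at -53.800°; with |VR| = 15.2, R = (28.274, -13.419). Then |ZR| = |R − Z| = 26.947.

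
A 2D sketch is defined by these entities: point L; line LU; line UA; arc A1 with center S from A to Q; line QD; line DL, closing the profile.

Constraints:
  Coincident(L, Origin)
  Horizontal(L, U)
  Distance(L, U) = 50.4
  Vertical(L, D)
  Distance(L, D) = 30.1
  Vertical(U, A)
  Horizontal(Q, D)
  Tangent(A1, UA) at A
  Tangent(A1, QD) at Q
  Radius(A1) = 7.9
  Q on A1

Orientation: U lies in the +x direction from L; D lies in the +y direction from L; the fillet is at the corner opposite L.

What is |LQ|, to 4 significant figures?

52.08

The virtual corner opposite L is at (50.40, 30.10). Tangency of A1 to UA means the radius SA is perpendicular to UA and the tangent condition forces SQ to be normal to QD, with radius 7.9, so the center S sits 7.9 in from both sides at S = (42.50, 22.20). That places the tangent points at A = (50.40, 22.20) on UA and Q = (42.50, 30.10) on QD. Then |LQ| = |Q − L| = 52.08.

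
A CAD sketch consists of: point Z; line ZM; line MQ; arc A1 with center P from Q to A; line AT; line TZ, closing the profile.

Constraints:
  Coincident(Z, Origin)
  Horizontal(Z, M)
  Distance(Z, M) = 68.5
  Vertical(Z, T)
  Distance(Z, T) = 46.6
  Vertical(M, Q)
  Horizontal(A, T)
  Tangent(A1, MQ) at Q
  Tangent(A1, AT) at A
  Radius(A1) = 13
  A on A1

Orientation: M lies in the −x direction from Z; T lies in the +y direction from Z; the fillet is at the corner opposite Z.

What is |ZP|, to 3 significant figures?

64.9

Z is at the origin; ZM is horizontal with |ZM| = 68.5 and M on the −x side, so M = (-68.5, 0.00). Z and T share the same x with |ZT| = 46.6 and T on the +y side, so T = (0.00, 46.6). The virtual corner opposite Z is at (-68.5, 46.6). Tangency of A1 to MQ means the radius PQ is perpendicular to MQ and tangency of A1 to AT means the radius PA is perpendicular to AT, with radius 13.0, so the center P sits 13.0 in from both sides at P = (-55.5, 33.6). Then |ZP| = |P − Z| = 64.9.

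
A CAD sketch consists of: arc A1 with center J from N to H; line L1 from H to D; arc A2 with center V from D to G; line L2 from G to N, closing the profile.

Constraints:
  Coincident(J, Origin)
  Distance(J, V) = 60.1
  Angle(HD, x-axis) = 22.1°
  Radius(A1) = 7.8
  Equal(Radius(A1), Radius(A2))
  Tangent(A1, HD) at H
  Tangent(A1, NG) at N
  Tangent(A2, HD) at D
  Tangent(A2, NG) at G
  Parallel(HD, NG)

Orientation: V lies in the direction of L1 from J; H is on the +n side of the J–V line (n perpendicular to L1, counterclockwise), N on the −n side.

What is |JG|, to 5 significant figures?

60.604

Tangency of A1 to both parallel lines with radius 7.8 puts H and N at J ± 7.8·n: H = (-2.9345, 7.2269), N = (2.9345, -7.2269). Equal radii place D and G the same way about V: D = V + 7.8·n = (52.750, 29.838), G = V − 7.8·n = (58.619, 15.384). Then |JG| = |G − J| = 60.604.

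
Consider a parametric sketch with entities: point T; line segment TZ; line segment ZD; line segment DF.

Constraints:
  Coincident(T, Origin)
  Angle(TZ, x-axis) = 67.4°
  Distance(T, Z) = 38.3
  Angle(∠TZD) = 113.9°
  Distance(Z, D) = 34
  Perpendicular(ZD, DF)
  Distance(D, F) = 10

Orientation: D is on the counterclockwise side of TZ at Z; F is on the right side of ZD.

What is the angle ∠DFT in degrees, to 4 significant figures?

47.73°

T is at the origin; TZ runs at 67.4° with length 38.3, so Z = 38.3·(cos 67.4°, sin 67.4°) = (14.72, 35.36). ∠TZD = 113.9°, so ZD runs at 67.4° + (180° − 113.9°) = 133.5° from the x-axis; with |ZD| = 34.0, D = Z + 34.0·(cos 133.5°, sin 133.5°) = (-8.686, 60.02). The perpendicularity gives DF at right angles to ZD; with |DF| = 10.0 on the right of ZD, F = D + 10.0·(0.7254, 0.6884) = (-1.432, 66.91). Then cos ∠DFT = FD·FT / (|FD||FT|), giving 47.73°.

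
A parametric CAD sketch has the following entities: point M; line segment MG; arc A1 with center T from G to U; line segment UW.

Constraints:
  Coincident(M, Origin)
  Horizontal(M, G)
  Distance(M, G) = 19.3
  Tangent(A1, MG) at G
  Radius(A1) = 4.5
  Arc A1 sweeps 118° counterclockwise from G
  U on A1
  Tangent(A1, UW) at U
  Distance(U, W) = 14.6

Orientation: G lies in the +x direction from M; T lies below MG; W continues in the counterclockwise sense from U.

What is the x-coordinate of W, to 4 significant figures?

22.18

M is at the origin; M and G share the same y with |MG| = 19.3 and G on the +x side, so G = (19.30, 0.000). Since A1 is tangent to MG there, TG ⟂ MG, so T = G + (0, -4.5) = (19.30, -4.500). On A1, G sits at bearing 90° from T; a 118° counterclockwise sweep puts U at bearing 208°, so U = T + 4.5·(cos 208°, sin 208°) = (15.33, -6.613). Tangency of A1 to UW means the radius TU is perpendicular to UW, so UW runs along (−sin 208°, cos 208°); with |UW| = 14.6, W = (22.18, -19.50). So W.x = 22.18.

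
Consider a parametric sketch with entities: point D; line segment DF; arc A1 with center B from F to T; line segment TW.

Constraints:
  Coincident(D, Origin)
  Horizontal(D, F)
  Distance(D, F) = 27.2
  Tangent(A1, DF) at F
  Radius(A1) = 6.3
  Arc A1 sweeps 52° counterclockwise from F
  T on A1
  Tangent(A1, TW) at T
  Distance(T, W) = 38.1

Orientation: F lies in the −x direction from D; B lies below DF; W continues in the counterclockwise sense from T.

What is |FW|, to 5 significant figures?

43.132

On A1, F sits at bearing 90° from B; a 52° counterclockwise sweep puts T at bearing 142°, so T = B + 6.3·(cos 142°, sin 142°) = (-32.164, -2.4213). A1 meets TW tangentially, so BT is at right angles to TW, so TW runs along (−sin 142°, cos 142°); with |TW| = 38.1, W = (-55.621, -32.445). Then |FW| = |W − F| = 43.132.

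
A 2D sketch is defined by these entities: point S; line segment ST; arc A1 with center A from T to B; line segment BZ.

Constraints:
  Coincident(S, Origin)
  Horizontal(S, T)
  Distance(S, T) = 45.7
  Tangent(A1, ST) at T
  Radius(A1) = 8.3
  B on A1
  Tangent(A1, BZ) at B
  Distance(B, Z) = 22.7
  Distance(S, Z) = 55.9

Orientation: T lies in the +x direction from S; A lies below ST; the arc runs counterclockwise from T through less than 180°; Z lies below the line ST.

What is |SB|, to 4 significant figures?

39.47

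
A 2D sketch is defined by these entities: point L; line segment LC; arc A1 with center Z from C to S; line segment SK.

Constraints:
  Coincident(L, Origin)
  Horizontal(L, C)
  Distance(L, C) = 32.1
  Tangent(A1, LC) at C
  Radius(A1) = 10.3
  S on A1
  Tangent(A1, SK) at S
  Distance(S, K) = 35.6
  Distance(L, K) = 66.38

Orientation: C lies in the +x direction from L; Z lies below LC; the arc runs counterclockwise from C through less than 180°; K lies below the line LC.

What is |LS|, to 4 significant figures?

30.90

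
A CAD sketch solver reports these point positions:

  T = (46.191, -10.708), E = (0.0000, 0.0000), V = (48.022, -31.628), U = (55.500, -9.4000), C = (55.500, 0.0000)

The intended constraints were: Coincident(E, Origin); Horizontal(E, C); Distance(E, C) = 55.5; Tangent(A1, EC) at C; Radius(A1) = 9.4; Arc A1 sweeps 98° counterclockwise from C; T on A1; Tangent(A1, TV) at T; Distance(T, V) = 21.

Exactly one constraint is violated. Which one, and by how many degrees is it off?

Tangent(A1, TV) at T — off by 3.00°.

E = (0.00, 0.00) ✓; E.y = 0.00, C.y = 0.00 ✓; |EC| = 55.50 ✓; ∠(UC, CE) = 90.00° ✓; |UC| = 9.400 ✓; bearing(U→T) − bearing(U→C) = 98.00° ✓; |UT| = 9.400 ✓; ∠(UT, TV) = 93.00° ✗; |TV| = 21.00 ✓.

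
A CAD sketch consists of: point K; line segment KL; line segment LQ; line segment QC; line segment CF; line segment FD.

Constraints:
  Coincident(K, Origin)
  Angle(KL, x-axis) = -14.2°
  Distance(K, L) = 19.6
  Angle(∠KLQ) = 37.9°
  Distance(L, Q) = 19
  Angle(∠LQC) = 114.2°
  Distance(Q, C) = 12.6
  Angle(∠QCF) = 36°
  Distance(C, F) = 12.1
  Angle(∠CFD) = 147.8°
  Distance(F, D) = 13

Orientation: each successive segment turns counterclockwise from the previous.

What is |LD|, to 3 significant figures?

9.65

K is at the origin; KL runs at -14.2° with length 19.6, so L = (19.0, -4.81). ∠KLQ = 37.9° gives LQ at 128° from the x-axis; with |LQ| = 19.0, Q = (7.33, 10.2). ∠LQC = 114.2° gives QC at -166° from the x-axis; with |QC| = 12.6, C = (-4.91, 7.20). ∠QCF = 36.0° gives CF at -22.3° from the x-axis; with |CF| = 12.1, F = (6.28, 2.61). ∠CFD = 147.8° gives FD at 9.90° from the x-axis; with |FD| = 13.0, D = (19.1, 4.84). Then |LD| = |D − L| = 9.65.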